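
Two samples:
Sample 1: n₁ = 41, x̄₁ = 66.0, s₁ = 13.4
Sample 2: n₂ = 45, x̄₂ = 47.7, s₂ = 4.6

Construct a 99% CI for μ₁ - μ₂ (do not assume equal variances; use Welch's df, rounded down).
(12.39, 24.21)

Difference: x̄₁ - x̄₂ = 18.30
SE = √(s₁²/n₁ + s₂²/n₂) = √(13.4²/41 + 4.6²/45) = 2.2022
df = 48.54 → 48 (Welch–Satterthwaite, rounded down)
t* = 2.682

CI: 18.30 ± 2.682 · 2.2022 = 18.30 ± 5.91 = (12.39, 24.21)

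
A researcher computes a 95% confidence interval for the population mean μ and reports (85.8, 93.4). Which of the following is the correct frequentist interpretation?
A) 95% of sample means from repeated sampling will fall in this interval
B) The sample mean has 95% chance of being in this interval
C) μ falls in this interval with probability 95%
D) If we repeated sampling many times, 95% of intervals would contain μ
D

A) Wrong — coverage applies to intervals containing μ, not to future x̄ values.
B) Wrong — x̄ is observed and sits in the interval by construction.
C) Wrong — μ is fixed; the randomness lives in the interval, not in μ.
D) Correct — this is the frequentist long-run coverage interpretation.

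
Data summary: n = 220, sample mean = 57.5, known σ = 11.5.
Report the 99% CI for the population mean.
(55.50, 59.50)

z-interval (σ known):
z* = 2.576 for 99% confidence

Margin of error = z* · σ/√n = 2.576 · 11.5/√220 = 2.00

CI: (57.5 - 2.00, 57.5 + 2.00) = (55.50, 59.50)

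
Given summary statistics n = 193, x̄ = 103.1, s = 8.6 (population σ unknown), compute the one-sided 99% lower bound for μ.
μ ≥ 101.65

Lower bound (one-sided):
t* = 2.346 (one-sided for 99%)
Lower bound = x̄ - t* · s/√n = 103.1 - 2.346 · 8.6/√193 = 101.65

We are 99% confident that μ ≥ 101.65.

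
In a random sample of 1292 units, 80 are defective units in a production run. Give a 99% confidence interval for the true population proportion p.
(0.045, 0.079)

Proportion CI:
p̂ = 80/1292 = 0.06192
SE = √(p̂(1-p̂)/n) = √(0.06192 · 0.93808 / 1292) = 0.00671

z* = 2.576
Margin = z* · SE = 2.576 · 0.00671 = 0.0173

CI: 0.06192 ± 0.0173 = (0.045, 0.079)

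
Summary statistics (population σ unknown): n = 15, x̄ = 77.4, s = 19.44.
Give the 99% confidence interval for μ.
(62.46, 92.34)

t-interval (σ unknown):
df = n - 1 = 14
t* = 2.977 for 99% confidence

Margin of error = t* · s/√n = 2.977 · 19.44/√15 = 14.94

CI: (62.46, 92.34)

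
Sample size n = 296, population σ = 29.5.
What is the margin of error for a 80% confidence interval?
Margin of error = 2.20

Margin of error = z* · σ/√n
= 1.282 · 29.5/√296
= 1.282 · 29.5/17.2047
= 2.20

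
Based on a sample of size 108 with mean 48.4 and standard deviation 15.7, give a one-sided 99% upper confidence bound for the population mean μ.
μ ≤ 51.97

Upper bound (one-sided):
t* = 2.362 (one-sided for 99%)
Upper bound = x̄ + t* · s/√n = 48.4 + 2.362 · 15.7/√108 = 51.97

We are 99% confident that μ ≤ 51.97.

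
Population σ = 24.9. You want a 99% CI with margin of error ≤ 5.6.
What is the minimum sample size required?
n ≥ 132

For margin E ≤ 5.6:
n ≥ (z* · σ / E)²
n ≥ (2.576 · 24.9 / 5.6)²
n ≥ 131.19

Minimum n = 132 (rounding up)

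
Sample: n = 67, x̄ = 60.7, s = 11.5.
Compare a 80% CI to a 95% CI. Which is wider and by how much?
95% CI is wider by 1.97

df = 66
80% CI: t* = 1.295, (58.88, 62.52), width = 2 · t* · s/√n = 3.64
95% CI: t* = 1.997, (57.89, 63.51), width = 2 · t* · s/√n = 5.61

The 95% CI is wider by 5.61 - 3.64 = 1.97.
Higher confidence requires a wider interval.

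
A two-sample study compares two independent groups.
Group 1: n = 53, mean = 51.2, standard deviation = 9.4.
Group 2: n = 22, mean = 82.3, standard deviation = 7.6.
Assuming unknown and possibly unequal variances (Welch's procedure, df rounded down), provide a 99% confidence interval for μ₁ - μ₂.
(-36.66, -25.54)

Difference: x̄₁ - x̄₂ = -31.10
SE = √(s₁²/n₁ + s₂²/n₂) = √(9.4²/53 + 7.6²/22) = 2.0719
df = 48.28 → 48 (Welch–Satterthwaite, rounded down)
t* = 2.682

CI: -31.10 ± 2.682 · 2.0719 = -31.10 ± 5.56 = (-36.66, -25.54)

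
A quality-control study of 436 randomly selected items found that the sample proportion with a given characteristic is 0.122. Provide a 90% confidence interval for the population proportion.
(0.096, 0.148)

Proportion CI:
SE = √(p̂(1-p̂)/n) = √(0.122 · 0.878 / 436) = 0.01567

z* = 1.645
Margin = z* · SE = 1.645 · 0.01567 = 0.0258

CI: 0.122 ± 0.0258 = (0.096, 0.148)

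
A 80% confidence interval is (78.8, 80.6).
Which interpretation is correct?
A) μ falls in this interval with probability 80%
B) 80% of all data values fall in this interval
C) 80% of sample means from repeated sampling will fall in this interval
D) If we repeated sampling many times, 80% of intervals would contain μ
D

A) Wrong — μ is fixed; the randomness lives in the interval, not in μ.
B) Wrong — a CI is about the parameter μ, not individual data values.
C) Wrong — coverage applies to intervals containing μ, not to future x̄ values.
D) Correct — this is the frequentist long-run coverage interpretation.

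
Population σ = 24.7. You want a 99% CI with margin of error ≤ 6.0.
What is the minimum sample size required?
n ≥ 113

For margin E ≤ 6.0:
n ≥ (z* · σ / E)²
n ≥ (2.576 · 24.7 / 6.0)²
n ≥ 112.46

Minimum n = 113 (rounding up)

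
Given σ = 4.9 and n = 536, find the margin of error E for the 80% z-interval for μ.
Margin of error = 0.27

Margin of error = z* · σ/√n
= 1.282 · 4.9/√536
= 1.282 · 4.9/23.1517
= 0.27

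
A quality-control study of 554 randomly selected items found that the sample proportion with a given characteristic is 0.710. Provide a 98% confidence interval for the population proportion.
(0.665, 0.755)

Proportion CI:
SE = √(p̂(1-p̂)/n) = √(0.710 · 0.290 / 554) = 0.01928

z* = 2.326
Margin = z* · SE = 2.326 · 0.01928 = 0.0448

CI: 0.710 ± 0.0448 = (0.665, 0.755)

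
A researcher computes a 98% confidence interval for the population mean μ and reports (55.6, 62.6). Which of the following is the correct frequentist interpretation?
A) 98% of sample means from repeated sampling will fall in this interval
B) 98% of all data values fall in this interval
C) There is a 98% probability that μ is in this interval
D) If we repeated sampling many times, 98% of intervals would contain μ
D

A) Wrong — coverage applies to intervals containing μ, not to future x̄ values.
B) Wrong — a CI is about the parameter μ, not individual data values.
C) Wrong — μ is fixed; the randomness lives in the interval, not in μ.
D) Correct — this is the frequentist long-run coverage interpretation.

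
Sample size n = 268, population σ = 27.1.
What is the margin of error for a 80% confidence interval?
Margin of error = 2.12

Margin of error = z* · σ/√n
= 1.282 · 27.1/√268
= 1.282 · 27.1/16.3707
= 2.12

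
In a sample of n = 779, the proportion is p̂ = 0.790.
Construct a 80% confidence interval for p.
(0.771, 0.809)

Proportion CI:
SE = √(p̂(1-p̂)/n) = √(0.790 · 0.210 / 779) = 0.01459

z* = 1.282
Margin = z* · SE = 1.282 · 0.01459 = 0.0187

CI: 0.790 ± 0.0187 = (0.771, 0.809)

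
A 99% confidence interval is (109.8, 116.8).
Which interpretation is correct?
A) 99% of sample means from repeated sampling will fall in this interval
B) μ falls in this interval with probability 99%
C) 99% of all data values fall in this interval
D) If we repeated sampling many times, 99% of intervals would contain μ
D

A) Wrong — coverage applies to intervals containing μ, not to future x̄ values.
B) Wrong — μ is fixed; the randomness lives in the interval, not in μ.
C) Wrong — a CI is about the parameter μ, not individual data values.
D) Correct — this is the frequentist long-run coverage interpretation.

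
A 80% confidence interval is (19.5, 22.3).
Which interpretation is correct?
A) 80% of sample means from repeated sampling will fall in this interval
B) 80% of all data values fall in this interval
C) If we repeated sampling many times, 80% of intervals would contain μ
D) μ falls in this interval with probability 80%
C

A) Wrong — coverage applies to intervals containing μ, not to future x̄ values.
B) Wrong — a CI is about the parameter μ, not individual data values.
C) Correct — this is the frequentist long-run coverage interpretation.
D) Wrong — μ is fixed; the randomness lives in the interval, not in μ.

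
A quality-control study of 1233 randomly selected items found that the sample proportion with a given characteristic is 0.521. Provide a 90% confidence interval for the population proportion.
(0.498, 0.544)

Proportion CI:
SE = √(p̂(1-p̂)/n) = √(0.521 · 0.479 / 1233) = 0.01423

z* = 1.645
Margin = z* · SE = 1.645 · 0.01423 = 0.0234

CI: 0.521 ± 0.0234 = (0.498, 0.544)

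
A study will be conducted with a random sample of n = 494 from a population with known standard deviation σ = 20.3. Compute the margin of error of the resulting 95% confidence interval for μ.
Margin of error = 1.79

Margin of error = z* · σ/√n
= 1.960 · 20.3/√494
= 1.960 · 20.3/22.2261
= 1.79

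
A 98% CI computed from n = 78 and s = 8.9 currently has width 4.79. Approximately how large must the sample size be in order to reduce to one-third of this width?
n ≈ 702

CI width ∝ 1/√n
To reduce width by factor 3, need √n to grow by 3 → need 3² = 9 times as many samples.

Current: n = 78, width = 4.79
New: n = 702, width ≈ 1.57

Width reduced by factor of 4.79/1.57 = 3.05.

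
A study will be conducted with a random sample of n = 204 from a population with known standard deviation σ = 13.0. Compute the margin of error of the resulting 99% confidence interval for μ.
Margin of error = 2.34

Margin of error = z* · σ/√n
= 2.576 · 13.0/√204
= 2.576 · 13.0/14.2829
= 2.34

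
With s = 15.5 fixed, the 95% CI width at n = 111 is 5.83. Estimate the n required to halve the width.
n ≈ 444

CI width ∝ 1/√n
To reduce width by factor 2, need √n to grow by 2 → need 2² = 4 times as many samples.

Current: n = 111, width = 5.83
New: n = 444, width ≈ 2.89

Width reduced by factor of 5.83/2.89 = 2.02.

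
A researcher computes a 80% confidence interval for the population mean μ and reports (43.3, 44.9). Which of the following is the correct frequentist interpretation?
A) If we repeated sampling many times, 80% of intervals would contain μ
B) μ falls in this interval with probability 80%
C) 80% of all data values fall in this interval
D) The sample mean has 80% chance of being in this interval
A

A) Correct — this is the frequentist long-run coverage interpretation.
B) Wrong — μ is fixed; the randomness lives in the interval, not in μ.
C) Wrong — a CI is about the parameter μ, not individual data values.
D) Wrong — x̄ is observed and sits in the interval by construction.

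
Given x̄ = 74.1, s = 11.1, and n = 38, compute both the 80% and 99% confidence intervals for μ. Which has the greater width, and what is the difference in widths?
99% CI is wider by 5.08

df = 37
80% CI: t* = 1.305, (71.75, 76.45), width = 2 · t* · s/√n = 4.70
99% CI: t* = 2.715, (69.21, 78.99), width = 2 · t* · s/√n = 9.78

The 99% CI is wider by 9.78 - 4.70 = 5.08.
Higher confidence requires a wider interval.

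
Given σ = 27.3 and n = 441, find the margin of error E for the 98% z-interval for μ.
Margin of error = 3.02

Margin of error = z* · σ/√n
= 2.326 · 27.3/√441
= 2.326 · 27.3/21.0000
= 3.02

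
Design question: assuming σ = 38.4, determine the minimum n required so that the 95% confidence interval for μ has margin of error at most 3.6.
n ≥ 438

For margin E ≤ 3.6:
n ≥ (z* · σ / E)²
n ≥ (1.960 · 38.4 / 3.6)²
n ≥ 437.09

Minimum n = 438 (rounding up)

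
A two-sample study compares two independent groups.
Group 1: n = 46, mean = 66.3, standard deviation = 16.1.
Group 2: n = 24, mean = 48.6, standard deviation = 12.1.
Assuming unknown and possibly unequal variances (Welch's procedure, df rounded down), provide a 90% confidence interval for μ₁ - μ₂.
(11.98, 23.42)

Difference: x̄₁ - x̄₂ = 17.70
SE = √(s₁²/n₁ + s₂²/n₂) = √(16.1²/46 + 12.1²/24) = 3.4257
df = 59.27 → 59 (Welch–Satterthwaite, rounded down)
t* = 1.671

CI: 17.70 ± 1.671 · 3.4257 = 17.70 ± 5.72 = (11.98, 23.42)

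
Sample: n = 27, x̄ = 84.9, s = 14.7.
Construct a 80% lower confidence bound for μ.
μ ≥ 82.48

Lower bound (one-sided):
t* = 0.856 (one-sided for 80%)
Lower bound = x̄ - t* · s/√n = 84.9 - 0.856 · 14.7/√27 = 82.48

We are 80% confident that μ ≥ 82.48.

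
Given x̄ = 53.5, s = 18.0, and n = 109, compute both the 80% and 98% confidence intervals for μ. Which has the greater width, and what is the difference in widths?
98% CI is wider by 3.70

df = 108
80% CI: t* = 1.289, (51.28, 55.72), width = 2 · t* · s/√n = 4.44
98% CI: t* = 2.361, (49.43, 57.57), width = 2 · t* · s/√n = 8.14

The 98% CI is wider by 8.14 - 4.44 = 3.70.
Higher confidence requires a wider interval.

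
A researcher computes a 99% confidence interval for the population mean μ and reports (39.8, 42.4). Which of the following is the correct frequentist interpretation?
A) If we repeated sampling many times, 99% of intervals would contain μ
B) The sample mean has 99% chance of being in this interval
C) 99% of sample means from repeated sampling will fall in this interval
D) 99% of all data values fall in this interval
A

A) Correct — this is the frequentist long-run coverage interpretation.
B) Wrong — x̄ is observed and sits in the interval by construction.
C) Wrong — coverage applies to intervals containing μ, not to future x̄ values.
D) Wrong — a CI is about the parameter μ, not individual data values.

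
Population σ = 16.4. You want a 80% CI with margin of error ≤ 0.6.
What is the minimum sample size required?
n ≥ 1228

For margin E ≤ 0.6:
n ≥ (z* · σ / E)²
n ≥ (1.282 · 16.4 / 0.6)²
n ≥ 1227.90

Minimum n = 1228 (rounding up)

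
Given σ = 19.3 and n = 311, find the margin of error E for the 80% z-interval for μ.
Margin of error = 1.40

Margin of error = z* · σ/√n
= 1.282 · 19.3/√311
= 1.282 · 19.3/17.6352
= 1.40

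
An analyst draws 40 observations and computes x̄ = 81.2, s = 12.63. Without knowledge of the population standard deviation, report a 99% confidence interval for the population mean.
(75.79, 86.61)

t-interval (σ unknown):
df = n - 1 = 39
t* = 2.708 for 99% confidence

Margin of error = t* · s/√n = 2.708 · 12.63/√40 = 5.41

CI: (75.79, 86.61)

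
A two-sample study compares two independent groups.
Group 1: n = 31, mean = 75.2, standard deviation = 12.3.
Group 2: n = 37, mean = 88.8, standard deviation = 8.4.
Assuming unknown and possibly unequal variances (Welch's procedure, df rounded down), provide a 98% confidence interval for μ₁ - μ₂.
(-19.86, -7.34)

Difference: x̄₁ - x̄₂ = -13.60
SE = √(s₁²/n₁ + s₂²/n₂) = √(12.3²/31 + 8.4²/37) = 2.6053
df = 51.48 → 51 (Welch–Satterthwaite, rounded down)
t* = 2.402

CI: -13.60 ± 2.402 · 2.6053 = -13.60 ± 6.26 = (-19.86, -7.34)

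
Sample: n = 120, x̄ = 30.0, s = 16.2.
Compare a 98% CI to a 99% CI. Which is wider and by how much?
99% CI is wider by 0.77

df = 119
98% CI: t* = 2.358, (26.51, 33.49), width = 2 · t* · s/√n = 6.97
99% CI: t* = 2.618, (26.13, 33.87), width = 2 · t* · s/√n = 7.74

The 99% CI is wider by 7.74 - 6.97 = 0.77.
Higher confidence requires a wider interval.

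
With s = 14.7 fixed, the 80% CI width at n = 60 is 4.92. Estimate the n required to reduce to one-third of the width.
n ≈ 540

CI width ∝ 1/√n
To reduce width by factor 3, need √n to grow by 3 → need 3² = 9 times as many samples.

Current: n = 60, width = 4.92
New: n = 540, width ≈ 1.62

Width reduced by factor of 4.92/1.62 = 3.04.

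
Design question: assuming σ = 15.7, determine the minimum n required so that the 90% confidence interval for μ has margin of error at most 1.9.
n ≥ 185

For margin E ≤ 1.9:
n ≥ (z* · σ / E)²
n ≥ (1.645 · 15.7 / 1.9)²
n ≥ 184.77

Minimum n = 185 (rounding up)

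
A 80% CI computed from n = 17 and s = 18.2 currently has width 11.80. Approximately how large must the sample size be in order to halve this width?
n ≈ 68

CI width ∝ 1/√n
To reduce width by factor 2, need √n to grow by 2 → need 2² = 4 times as many samples.

Current: n = 17, width = 11.80
New: n = 68, width ≈ 5.71

Width reduced by factor of 11.80/5.71 = 2.07.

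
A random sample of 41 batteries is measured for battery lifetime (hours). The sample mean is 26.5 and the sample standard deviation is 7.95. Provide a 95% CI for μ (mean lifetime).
(23.99, 29.01)

t-interval (σ unknown):
df = n - 1 = 40
t* = 2.021 for 95% confidence

Margin of error = t* · s/√n = 2.021 · 7.95/√41 = 2.51

CI: (23.99, 29.01)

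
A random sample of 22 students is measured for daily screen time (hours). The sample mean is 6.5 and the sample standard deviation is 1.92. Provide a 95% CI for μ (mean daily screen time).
(5.65, 7.35)

t-interval (σ unknown):
df = n - 1 = 21
t* = 2.080 for 95% confidence

Margin of error = t* · s/√n = 2.080 · 1.92/√22 = 0.85

CI: (5.65, 7.35)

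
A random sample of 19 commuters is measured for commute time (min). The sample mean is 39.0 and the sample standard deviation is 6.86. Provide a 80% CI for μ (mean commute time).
(36.91, 41.09)

t-interval (σ unknown):
df = n - 1 = 18
t* = 1.330 for 80% confidence

Margin of error = t* · s/√n = 1.330 · 6.86/√19 = 2.09

CI: (36.91, 41.09)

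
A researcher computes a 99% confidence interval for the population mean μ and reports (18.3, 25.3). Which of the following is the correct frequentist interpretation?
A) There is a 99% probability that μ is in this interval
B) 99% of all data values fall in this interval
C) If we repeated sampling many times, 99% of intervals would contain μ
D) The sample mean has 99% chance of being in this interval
C

A) Wrong — μ is fixed; the randomness lives in the interval, not in μ.
B) Wrong — a CI is about the parameter μ, not individual data values.
C) Correct — this is the frequentist long-run coverage interpretation.
D) Wrong — x̄ is observed and sits in the interval by construction.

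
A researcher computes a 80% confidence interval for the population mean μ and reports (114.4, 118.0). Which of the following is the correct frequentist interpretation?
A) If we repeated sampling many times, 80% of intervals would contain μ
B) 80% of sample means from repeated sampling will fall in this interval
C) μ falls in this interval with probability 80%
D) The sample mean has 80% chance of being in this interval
A

A) Correct — this is the frequentist long-run coverage interpretation.
B) Wrong — coverage applies to intervals containing μ, not to future x̄ values.
C) Wrong — μ is fixed; the randomness lives in the interval, not in μ.
D) Wrong — x̄ is observed and sits in the interval by construction.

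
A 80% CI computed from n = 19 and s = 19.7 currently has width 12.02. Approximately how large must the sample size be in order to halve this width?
n ≈ 76

CI width ∝ 1/√n
To reduce width by factor 2, need √n to grow by 2 → need 2² = 4 times as many samples.

Current: n = 19, width = 12.02
New: n = 76, width ≈ 5.84

Width reduced by factor of 12.02/5.84 = 2.06.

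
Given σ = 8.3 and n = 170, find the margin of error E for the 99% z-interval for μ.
Margin of error = 1.64

Margin of error = z* · σ/√n
= 2.576 · 8.3/√170
= 2.576 · 8.3/13.0384
= 1.64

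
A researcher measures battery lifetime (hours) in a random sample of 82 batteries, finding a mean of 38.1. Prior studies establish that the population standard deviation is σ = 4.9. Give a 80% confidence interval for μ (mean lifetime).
(37.41, 38.79)

z-interval (σ known):
z* = 1.282 for 80% confidence

Margin of error = z* · σ/√n = 1.282 · 4.9/√82 = 0.69

CI: (38.1 - 0.69, 38.1 + 0.69) = (37.41, 38.79)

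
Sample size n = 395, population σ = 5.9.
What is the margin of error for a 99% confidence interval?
Margin of error = 0.76

Margin of error = z* · σ/√n
= 2.576 · 5.9/√395
= 2.576 · 5.9/19.8746
= 0.76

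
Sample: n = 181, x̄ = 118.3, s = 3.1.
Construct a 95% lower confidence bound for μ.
μ ≥ 117.92

Lower bound (one-sided):
t* = 1.653 (one-sided for 95%)
Lower bound = x̄ - t* · s/√n = 118.3 - 1.653 · 3.1/√181 = 117.92

We are 95% confident that μ ≥ 117.92.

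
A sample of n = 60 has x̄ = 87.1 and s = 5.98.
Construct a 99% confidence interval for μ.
(85.04, 89.16)

t-interval (σ unknown):
df = n - 1 = 59
t* = 2.662 for 99% confidence

Margin of error = t* · s/√n = 2.662 · 5.98/√60 = 2.06

CI: (85.04, 89.16)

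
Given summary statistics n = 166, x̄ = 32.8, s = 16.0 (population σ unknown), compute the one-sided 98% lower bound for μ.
μ ≥ 30.23

Lower bound (one-sided):
t* = 2.070 (one-sided for 98%)
Lower bound = x̄ - t* · s/√n = 32.8 - 2.070 · 16.0/√166 = 30.23

We are 98% confident that μ ≥ 30.23.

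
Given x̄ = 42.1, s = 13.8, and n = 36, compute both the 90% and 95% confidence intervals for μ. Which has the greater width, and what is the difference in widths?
95% CI is wider by 1.57

df = 35
90% CI: t* = 1.690, (38.21, 45.99), width = 2 · t* · s/√n = 7.77
95% CI: t* = 2.030, (37.43, 46.77), width = 2 · t* · s/√n = 9.34

The 95% CI is wider by 9.34 - 7.77 = 1.57.
Higher confidence requires a wider interval.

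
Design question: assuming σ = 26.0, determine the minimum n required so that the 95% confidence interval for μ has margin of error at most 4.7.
n ≥ 118

For margin E ≤ 4.7:
n ≥ (z* · σ / E)²
n ≥ (1.960 · 26.0 / 4.7)²
n ≥ 117.56

Minimum n = 118 (rounding up)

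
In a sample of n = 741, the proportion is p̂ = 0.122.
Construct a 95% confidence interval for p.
(0.098, 0.146)

Proportion CI:
SE = √(p̂(1-p̂)/n) = √(0.122 · 0.878 / 741) = 0.01202

z* = 1.960
Margin = z* · SE = 1.960 · 0.01202 = 0.0236

CI: 0.122 ± 0.0236 = (0.098, 0.146)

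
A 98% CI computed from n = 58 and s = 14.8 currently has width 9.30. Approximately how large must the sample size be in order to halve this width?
n ≈ 232

CI width ∝ 1/√n
To reduce width by factor 2, need √n to grow by 2 → need 2² = 4 times as many samples.

Current: n = 58, width = 9.30
New: n = 232, width ≈ 4.55

Width reduced by factor of 9.30/4.55 = 2.04.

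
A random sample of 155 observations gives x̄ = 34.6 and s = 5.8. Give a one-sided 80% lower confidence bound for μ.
μ ≥ 34.21

Lower bound (one-sided):
t* = 0.844 (one-sided for 80%)
Lower bound = x̄ - t* · s/√n = 34.6 - 0.844 · 5.8/√155 = 34.21

We are 80% confident that μ ≥ 34.21.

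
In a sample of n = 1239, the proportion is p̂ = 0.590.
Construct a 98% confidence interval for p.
(0.557, 0.623)

Proportion CI:
SE = √(p̂(1-p̂)/n) = √(0.590 · 0.410 / 1239) = 0.01397

z* = 2.326
Margin = z* · SE = 2.326 · 0.01397 = 0.0325

CI: 0.590 ± 0.0325 = (0.557, 0.623)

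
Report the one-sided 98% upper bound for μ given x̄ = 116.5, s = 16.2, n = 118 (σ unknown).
μ ≤ 119.60

Upper bound (one-sided):
t* = 2.077 (one-sided for 98%)
Upper bound = x̄ + t* · s/√n = 116.5 + 2.077 · 16.2/√118 = 119.60

We are 98% confident that μ ≤ 119.60.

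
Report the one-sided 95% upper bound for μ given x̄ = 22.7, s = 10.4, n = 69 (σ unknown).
μ ≤ 24.79

Upper bound (one-sided):
t* = 1.668 (one-sided for 95%)
Upper bound = x̄ + t* · s/√n = 22.7 + 1.668 · 10.4/√69 = 24.79

We are 95% confident that μ ≤ 24.79.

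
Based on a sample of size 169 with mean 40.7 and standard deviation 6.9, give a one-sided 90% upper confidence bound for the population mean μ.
μ ≤ 41.38

Upper bound (one-sided):
t* = 1.287 (one-sided for 90%)
Upper bound = x̄ + t* · s/√n = 40.7 + 1.287 · 6.9/√169 = 41.38

We are 90% confident that μ ≤ 41.38.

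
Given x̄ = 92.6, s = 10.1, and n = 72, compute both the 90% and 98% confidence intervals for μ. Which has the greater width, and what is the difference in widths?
98% CI is wider by 1.70

df = 71
90% CI: t* = 1.667, (90.62, 94.58), width = 2 · t* · s/√n = 3.97
98% CI: t* = 2.380, (89.77, 95.43), width = 2 · t* · s/√n = 5.67

The 98% CI is wider by 5.67 - 3.97 = 1.70.
Higher confidence requires a wider interval.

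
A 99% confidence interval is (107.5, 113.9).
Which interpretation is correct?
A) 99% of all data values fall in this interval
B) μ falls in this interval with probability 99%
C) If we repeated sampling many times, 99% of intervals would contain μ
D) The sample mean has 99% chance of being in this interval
C

A) Wrong — a CI is about the parameter μ, not individual data values.
B) Wrong — μ is fixed; the randomness lives in the interval, not in μ.
C) Correct — this is the frequentist long-run coverage interpretation.
D) Wrong — x̄ is observed and sits in the interval by construction.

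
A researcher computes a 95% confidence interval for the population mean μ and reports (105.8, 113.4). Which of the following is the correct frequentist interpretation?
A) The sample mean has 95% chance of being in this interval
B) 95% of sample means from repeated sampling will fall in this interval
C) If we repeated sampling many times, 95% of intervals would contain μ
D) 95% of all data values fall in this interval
C

A) Wrong — x̄ is observed and sits in the interval by construction.
B) Wrong — coverage applies to intervals containing μ, not to future x̄ values.
C) Correct — this is the frequentist long-run coverage interpretation.
D) Wrong — a CI is about the parameter μ, not individual data values.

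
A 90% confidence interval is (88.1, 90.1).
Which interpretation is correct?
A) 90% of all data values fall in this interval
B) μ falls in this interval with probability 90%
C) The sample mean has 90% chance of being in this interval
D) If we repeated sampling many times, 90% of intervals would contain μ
D

A) Wrong — a CI is about the parameter μ, not individual data values.
B) Wrong — μ is fixed; the randomness lives in the interval, not in μ.
C) Wrong — x̄ is observed and sits in the interval by construction.
D) Correct — this is the frequentist long-run coverage interpretation.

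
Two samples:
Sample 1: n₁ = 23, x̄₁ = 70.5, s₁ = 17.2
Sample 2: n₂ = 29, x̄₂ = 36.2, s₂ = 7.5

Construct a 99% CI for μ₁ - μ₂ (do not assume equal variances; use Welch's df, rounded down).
(23.67, 44.93)

Difference: x̄₁ - x̄₂ = 34.30
SE = √(s₁²/n₁ + s₂²/n₂) = √(17.2²/23 + 7.5²/29) = 3.8474
df = 28.62 → 28 (Welch–Satterthwaite, rounded down)
t* = 2.763

CI: 34.30 ± 2.763 · 3.8474 = 34.30 ± 10.63 = (23.67, 44.93)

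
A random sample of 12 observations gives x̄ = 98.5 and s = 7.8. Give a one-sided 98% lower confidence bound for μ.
μ ≥ 93.26

Lower bound (one-sided):
t* = 2.328 (one-sided for 98%)
Lower bound = x̄ - t* · s/√n = 98.5 - 2.328 · 7.8/√12 = 93.26

We are 98% confident that μ ≥ 93.26.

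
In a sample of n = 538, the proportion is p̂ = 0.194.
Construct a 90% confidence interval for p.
(0.166, 0.222)

Proportion CI:
SE = √(p̂(1-p̂)/n) = √(0.194 · 0.806 / 538) = 0.01705

z* = 1.645
Margin = z* · SE = 1.645 · 0.01705 = 0.0280

CI: 0.194 ± 0.0280 = (0.166, 0.222)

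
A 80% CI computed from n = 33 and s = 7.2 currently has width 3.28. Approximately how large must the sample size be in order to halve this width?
n ≈ 132

CI width ∝ 1/√n
To reduce width by factor 2, need √n to grow by 2 → need 2² = 4 times as many samples.

Current: n = 33, width = 3.28
New: n = 132, width ≈ 1.61

Width reduced by factor of 3.28/1.61 = 2.04.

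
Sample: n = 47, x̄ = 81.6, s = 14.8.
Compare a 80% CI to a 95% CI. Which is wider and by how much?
95% CI is wider by 3.08

df = 46
80% CI: t* = 1.300, (78.79, 84.41), width = 2 · t* · s/√n = 5.61
95% CI: t* = 2.013, (77.25, 85.95), width = 2 · t* · s/√n = 8.69

The 95% CI is wider by 8.69 - 5.61 = 3.08.
Higher confidence requires a wider interval.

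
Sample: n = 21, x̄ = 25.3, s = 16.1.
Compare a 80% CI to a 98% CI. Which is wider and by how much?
98% CI is wider by 8.45

df = 20
80% CI: t* = 1.325, (20.64, 29.96), width = 2 · t* · s/√n = 9.31
98% CI: t* = 2.528, (16.42, 34.18), width = 2 · t* · s/√n = 17.76

The 98% CI is wider by 17.76 - 9.31 = 8.45.
Higher confidence requires a wider interval.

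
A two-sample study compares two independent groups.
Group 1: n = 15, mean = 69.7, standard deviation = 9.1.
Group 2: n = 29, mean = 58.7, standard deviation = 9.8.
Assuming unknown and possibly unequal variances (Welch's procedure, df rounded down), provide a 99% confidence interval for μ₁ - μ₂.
(2.83, 19.17)

Difference: x̄₁ - x̄₂ = 11.00
SE = √(s₁²/n₁ + s₂²/n₂) = √(9.1²/15 + 9.8²/29) = 2.9719
df = 30.37 → 30 (Welch–Satterthwaite, rounded down)
t* = 2.750

CI: 11.00 ± 2.750 · 2.9719 = 11.00 ± 8.17 = (2.83, 19.17)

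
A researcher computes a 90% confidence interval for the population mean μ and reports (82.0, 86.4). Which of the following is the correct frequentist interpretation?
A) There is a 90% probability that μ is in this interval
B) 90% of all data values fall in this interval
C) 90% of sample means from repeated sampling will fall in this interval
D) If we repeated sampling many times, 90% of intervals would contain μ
D

A) Wrong — μ is fixed; the randomness lives in the interval, not in μ.
B) Wrong — a CI is about the parameter μ, not individual data values.
C) Wrong — coverage applies to intervals containing μ, not to future x̄ values.
D) Correct — this is the frequentist long-run coverage interpretation.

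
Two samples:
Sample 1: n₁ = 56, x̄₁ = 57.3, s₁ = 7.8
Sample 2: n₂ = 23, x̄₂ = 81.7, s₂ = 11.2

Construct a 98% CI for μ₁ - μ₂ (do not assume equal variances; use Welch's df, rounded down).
(-30.67, -18.13)

Difference: x̄₁ - x̄₂ = -24.40
SE = √(s₁²/n₁ + s₂²/n₂) = √(7.8²/56 + 11.2²/23) = 2.5574
df = 31.14 → 31 (Welch–Satterthwaite, rounded down)
t* = 2.453

CI: -24.40 ± 2.453 · 2.5574 = -24.40 ± 6.27 = (-30.67, -18.13)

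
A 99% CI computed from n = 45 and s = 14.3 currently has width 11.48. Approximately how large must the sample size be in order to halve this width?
n ≈ 180

CI width ∝ 1/√n
To reduce width by factor 2, need √n to grow by 2 → need 2² = 4 times as many samples.

Current: n = 45, width = 11.48
New: n = 180, width ≈ 5.55

Width reduced by factor of 11.48/5.55 = 2.07.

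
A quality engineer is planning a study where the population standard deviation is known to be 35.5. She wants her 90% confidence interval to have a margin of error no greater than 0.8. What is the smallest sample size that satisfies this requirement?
n ≥ 5329

For margin E ≤ 0.8:
n ≥ (z* · σ / E)²
n ≥ (1.645 · 35.5 / 0.8)²
n ≥ 5328.54

Minimum n = 5329 (rounding up)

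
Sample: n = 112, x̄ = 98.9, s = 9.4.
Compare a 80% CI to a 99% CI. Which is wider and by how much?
99% CI is wider by 2.37

df = 111
80% CI: t* = 1.289, (97.76, 100.04), width = 2 · t* · s/√n = 2.29
99% CI: t* = 2.621, (96.57, 101.23), width = 2 · t* · s/√n = 4.66

The 99% CI is wider by 4.66 - 2.29 = 2.37.
Higher confidence requires a wider interval.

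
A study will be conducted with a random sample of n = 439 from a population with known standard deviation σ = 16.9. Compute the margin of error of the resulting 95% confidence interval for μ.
Margin of error = 1.58

Margin of error = z* · σ/√n
= 1.960 · 16.9/√439
= 1.960 · 16.9/20.9523
= 1.58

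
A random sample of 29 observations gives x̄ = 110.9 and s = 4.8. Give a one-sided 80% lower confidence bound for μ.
μ ≥ 110.14

Lower bound (one-sided):
t* = 0.855 (one-sided for 80%)
Lower bound = x̄ - t* · s/√n = 110.9 - 0.855 · 4.8/√29 = 110.14

We are 80% confident that μ ≥ 110.14.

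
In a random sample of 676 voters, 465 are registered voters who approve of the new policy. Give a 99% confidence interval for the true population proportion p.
(0.642, 0.734)

Proportion CI:
p̂ = 465/676 = 0.68787
SE = √(p̂(1-p̂)/n) = √(0.68787 · 0.31213 / 676) = 0.01782

z* = 2.576
Margin = z* · SE = 2.576 · 0.01782 = 0.0459

CI: 0.68787 ± 0.0459 = (0.642, 0.734)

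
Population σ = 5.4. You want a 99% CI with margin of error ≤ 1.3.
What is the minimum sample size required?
n ≥ 115

For margin E ≤ 1.3:
n ≥ (z* · σ / E)²
n ≥ (2.576 · 5.4 / 1.3)²
n ≥ 114.50

Minimum n = 115 (rounding up)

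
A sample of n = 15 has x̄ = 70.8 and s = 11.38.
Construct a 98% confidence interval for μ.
(63.09, 78.51)

t-interval (σ unknown):
df = n - 1 = 14
t* = 2.624 for 98% confidence

Margin of error = t* · s/√n = 2.624 · 11.38/√15 = 7.71

CI: (63.09, 78.51)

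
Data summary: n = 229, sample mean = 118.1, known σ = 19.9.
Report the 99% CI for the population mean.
(114.71, 121.49)

z-interval (σ known):
z* = 2.576 for 99% confidence

Margin of error = z* · σ/√n = 2.576 · 19.9/√229 = 3.39

CI: (118.1 - 3.39, 118.1 + 3.39) = (114.71, 121.49)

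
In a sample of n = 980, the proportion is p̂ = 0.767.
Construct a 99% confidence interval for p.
(0.732, 0.802)

Proportion CI:
SE = √(p̂(1-p̂)/n) = √(0.767 · 0.233 / 980) = 0.01350

z* = 2.576
Margin = z* · SE = 2.576 · 0.01350 = 0.0348

CI: 0.767 ± 0.0348 = (0.732, 0.802)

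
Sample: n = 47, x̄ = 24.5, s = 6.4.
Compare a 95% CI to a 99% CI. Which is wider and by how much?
99% CI is wider by 1.26

df = 46
95% CI: t* = 2.013, (22.62, 26.38), width = 2 · t* · s/√n = 3.76
99% CI: t* = 2.687, (21.99, 27.01), width = 2 · t* · s/√n = 5.02

The 99% CI is wider by 5.02 - 3.76 = 1.26.
Higher confidence requires a wider interval.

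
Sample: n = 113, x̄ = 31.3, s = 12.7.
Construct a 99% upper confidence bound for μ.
μ ≤ 34.12

Upper bound (one-sided):
t* = 2.360 (one-sided for 99%)
Upper bound = x̄ + t* · s/√n = 31.3 + 2.360 · 12.7/√113 = 34.12

We are 99% confident that μ ≤ 34.12.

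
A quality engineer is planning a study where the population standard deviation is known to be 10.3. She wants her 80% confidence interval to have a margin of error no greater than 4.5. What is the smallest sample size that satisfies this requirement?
n ≥ 9

For margin E ≤ 4.5:
n ≥ (z* · σ / E)²
n ≥ (1.282 · 10.3 / 4.5)²
n ≥ 8.61

Minimum n = 9 (rounding up)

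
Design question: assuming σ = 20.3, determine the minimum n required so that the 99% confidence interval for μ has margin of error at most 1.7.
n ≥ 947

For margin E ≤ 1.7:
n ≥ (z* · σ / E)²
n ≥ (2.576 · 20.3 / 1.7)²
n ≥ 946.21

Minimum n = 947 (rounding up)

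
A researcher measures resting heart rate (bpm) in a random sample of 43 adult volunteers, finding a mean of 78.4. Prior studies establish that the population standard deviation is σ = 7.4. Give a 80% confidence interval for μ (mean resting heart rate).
(76.95, 79.85)

z-interval (σ known):
z* = 1.282 for 80% confidence

Margin of error = z* · σ/√n = 1.282 · 7.4/√43 = 1.45

CI: (78.4 - 1.45, 78.4 + 1.45) = (76.95, 79.85)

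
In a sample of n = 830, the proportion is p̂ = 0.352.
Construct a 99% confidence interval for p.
(0.309, 0.395)

Proportion CI:
SE = √(p̂(1-p̂)/n) = √(0.352 · 0.648 / 830) = 0.01658

z* = 2.576
Margin = z* · SE = 2.576 · 0.01658 = 0.0427

CI: 0.352 ± 0.0427 = (0.309, 0.395)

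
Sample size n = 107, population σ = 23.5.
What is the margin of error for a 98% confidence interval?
Margin of error = 5.28

Margin of error = z* · σ/√n
= 2.326 · 23.5/√107
= 2.326 · 23.5/10.3441
= 5.28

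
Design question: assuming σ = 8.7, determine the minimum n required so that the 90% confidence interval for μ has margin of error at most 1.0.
n ≥ 205

For margin E ≤ 1.0:
n ≥ (z* · σ / E)²
n ≥ (1.645 · 8.7 / 1.0)²
n ≥ 204.82

Minimum n = 205 (rounding up)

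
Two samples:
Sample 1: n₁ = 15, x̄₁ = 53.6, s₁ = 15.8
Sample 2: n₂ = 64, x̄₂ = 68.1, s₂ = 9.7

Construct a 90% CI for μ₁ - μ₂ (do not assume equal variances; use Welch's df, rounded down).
(-21.93, -7.07)

Difference: x̄₁ - x̄₂ = -14.50
SE = √(s₁²/n₁ + s₂²/n₂) = √(15.8²/15 + 9.7²/64) = 4.2559
df = 16.55 → 16 (Welch–Satterthwaite, rounded down)
t* = 1.746

CI: -14.50 ± 1.746 · 4.2559 = -14.50 ± 7.43 = (-21.93, -7.07)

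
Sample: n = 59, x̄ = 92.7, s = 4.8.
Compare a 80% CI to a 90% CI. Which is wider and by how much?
90% CI is wider by 0.47

df = 58
80% CI: t* = 1.296, (91.89, 93.51), width = 2 · t* · s/√n = 1.62
90% CI: t* = 1.672, (91.66, 93.74), width = 2 · t* · s/√n = 2.09

The 90% CI is wider by 2.09 - 1.62 = 0.47.
Higher confidence requires a wider interval.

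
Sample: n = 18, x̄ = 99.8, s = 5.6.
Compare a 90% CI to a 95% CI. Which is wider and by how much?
95% CI is wider by 0.98

df = 17
90% CI: t* = 1.740, (97.50, 102.10), width = 2 · t* · s/√n = 4.59
95% CI: t* = 2.110, (97.01, 102.59), width = 2 · t* · s/√n = 5.57

The 95% CI is wider by 5.57 - 4.59 = 0.98.
Higher confidence requires a wider interval.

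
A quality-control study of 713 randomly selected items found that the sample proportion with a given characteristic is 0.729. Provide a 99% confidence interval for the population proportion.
(0.686, 0.772)

Proportion CI:
SE = √(p̂(1-p̂)/n) = √(0.729 · 0.271 / 713) = 0.01665

z* = 2.576
Margin = z* · SE = 2.576 · 0.01665 = 0.0429

CI: 0.729 ± 0.0429 = (0.686, 0.772)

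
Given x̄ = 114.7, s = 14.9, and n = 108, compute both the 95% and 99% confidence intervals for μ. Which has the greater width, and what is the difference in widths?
99% CI is wider by 1.84

df = 107
95% CI: t* = 1.982, (111.86, 117.54), width = 2 · t* · s/√n = 5.68
99% CI: t* = 2.623, (110.94, 118.46), width = 2 · t* · s/√n = 7.52

The 99% CI is wider by 7.52 - 5.68 = 1.84.
Higher confidence requires a wider interval.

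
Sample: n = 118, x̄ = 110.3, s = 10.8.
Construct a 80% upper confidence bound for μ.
μ ≤ 111.14

Upper bound (one-sided):
t* = 0.845 (one-sided for 80%)
Upper bound = x̄ + t* · s/√n = 110.3 + 0.845 · 10.8/√118 = 111.14

We are 80% confident that μ ≤ 111.14.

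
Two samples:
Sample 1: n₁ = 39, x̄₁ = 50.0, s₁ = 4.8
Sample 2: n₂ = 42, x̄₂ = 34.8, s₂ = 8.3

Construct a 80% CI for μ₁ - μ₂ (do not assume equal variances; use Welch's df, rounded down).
(13.27, 17.13)

Difference: x̄₁ - x̄₂ = 15.20
SE = √(s₁²/n₁ + s₂²/n₂) = √(4.8²/39 + 8.3²/42) = 1.4937
df = 66.54 → 66 (Welch–Satterthwaite, rounded down)
t* = 1.295

CI: 15.20 ± 1.295 · 1.4937 = 15.20 ± 1.93 = (13.27, 17.13)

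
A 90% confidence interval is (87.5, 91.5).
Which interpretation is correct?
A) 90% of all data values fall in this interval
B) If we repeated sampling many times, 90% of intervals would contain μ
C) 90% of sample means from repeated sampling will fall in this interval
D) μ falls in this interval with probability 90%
B

A) Wrong — a CI is about the parameter μ, not individual data values.
B) Correct — this is the frequentist long-run coverage interpretation.
C) Wrong — coverage applies to intervals containing μ, not to future x̄ values.
D) Wrong — μ is fixed; the randomness lives in the interval, not in μ.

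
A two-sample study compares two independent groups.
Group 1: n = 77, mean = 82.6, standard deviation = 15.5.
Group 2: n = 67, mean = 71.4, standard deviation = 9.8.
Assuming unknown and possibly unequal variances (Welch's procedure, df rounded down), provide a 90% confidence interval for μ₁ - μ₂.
(7.66, 14.74)

Difference: x̄₁ - x̄₂ = 11.20
SE = √(s₁²/n₁ + s₂²/n₂) = √(15.5²/77 + 9.8²/67) = 2.1339
df = 130.22 → 130 (Welch–Satterthwaite, rounded down)
t* = 1.657

CI: 11.20 ± 1.657 · 2.1339 = 11.20 ± 3.54 = (7.66, 14.74)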